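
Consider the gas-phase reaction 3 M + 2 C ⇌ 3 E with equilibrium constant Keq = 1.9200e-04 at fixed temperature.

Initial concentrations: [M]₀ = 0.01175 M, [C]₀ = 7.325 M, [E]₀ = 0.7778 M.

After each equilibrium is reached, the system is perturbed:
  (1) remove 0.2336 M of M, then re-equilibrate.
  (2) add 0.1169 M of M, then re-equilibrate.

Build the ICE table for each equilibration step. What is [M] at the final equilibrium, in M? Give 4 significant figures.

Q₀ = 5406 vs Keq = 1.9200e-04 ⇒ Q>K, reverse
Step 1:
                  M         C         E
  Initial   0.01175     7.325    0.7778
  Change     0.6323    0.4216   -0.6323
  Equil      0.6441     7.747    0.1455
  solve Keq expr → x = -0.2108; check Q = 1.9200e-04
Then remove 0.2336 M of M.
Step 2:
                  M         C         E
  Initial    0.4105     7.747    0.1455
  Change    0.04283   0.02856  -0.04283
  Equil      0.4533     7.775    0.1026
  solve Keq expr → x = -0.01428; check Q = 1.9200e-04
Then add 0.1169 M of M.
Step 3:
                  M         C         E
  Initial    0.5702     7.775    0.1026
  Change   -0.02146   -0.0143   0.02146
  Equil      0.5488     7.761    0.1241
  solve Keq expr → x = 0.007152; check Q = 1.9200e-04

[M]_eq = 0.5488 M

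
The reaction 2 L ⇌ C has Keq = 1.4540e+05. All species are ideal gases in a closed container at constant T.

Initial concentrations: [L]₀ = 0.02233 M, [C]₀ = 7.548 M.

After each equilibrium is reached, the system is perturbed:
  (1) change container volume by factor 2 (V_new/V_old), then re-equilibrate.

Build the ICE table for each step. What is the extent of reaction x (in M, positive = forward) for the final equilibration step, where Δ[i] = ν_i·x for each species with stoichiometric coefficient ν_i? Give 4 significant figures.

Q₀ = 1.5138e+04 vs Keq = 1.4540e+05 ⇒ Q<K, forward
Step 1:
                   L          C
  Initial    0.02233      7.548
  Change    -0.01512   0.007561
  Equil     0.007209      7.556
  solve Keq expr → x = 0.007561; check Q = 1.4540e+05
Then change container volume by factor 2 (V_new/V_old).
Step 2:
                   L          C
  Initial   0.003604      3.778
  Change    0.001492 -7.4622e-04
  Equil     0.005097      3.777
  solve Keq expr → x = -7.4622e-04; check Q = 1.4540e+05

x = -7.4622e-04 M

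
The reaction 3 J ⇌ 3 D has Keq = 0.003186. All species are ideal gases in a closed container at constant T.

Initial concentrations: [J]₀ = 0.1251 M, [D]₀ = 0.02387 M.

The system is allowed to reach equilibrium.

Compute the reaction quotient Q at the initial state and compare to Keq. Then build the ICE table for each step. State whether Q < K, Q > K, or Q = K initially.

Q₀ = 0.006947 vs Keq = 0.003186 ⇒ Q>K, reverse
Step 1:
                    J           D
  init         0.1251     0.02387
  Δ          0.004761   -0.004761
  eq           0.1299     0.01911
  solve Keq expr → x = -0.001587; check Q = 0.003186

Q₀ = 0.006947; Q > K (proceeds reverse)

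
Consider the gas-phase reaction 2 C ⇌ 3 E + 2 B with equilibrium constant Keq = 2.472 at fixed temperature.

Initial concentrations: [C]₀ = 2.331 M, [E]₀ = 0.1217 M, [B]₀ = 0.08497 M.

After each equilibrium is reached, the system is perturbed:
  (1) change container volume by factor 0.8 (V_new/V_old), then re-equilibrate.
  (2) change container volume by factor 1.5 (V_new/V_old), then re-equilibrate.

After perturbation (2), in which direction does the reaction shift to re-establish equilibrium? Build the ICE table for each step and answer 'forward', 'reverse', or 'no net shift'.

Q₀ = 2.3951e-06 vs Keq = 2.472 ⇒ Q<K, forward
Step 1:
                  C         E         B
  I           2.331    0.1217   0.08497
  C         -0.9778     1.467    0.9778
  E           1.353     1.588     1.063
  solve Keq expr → x = 0.4889; check Q = 2.472
Then change container volume by factor 0.8 (V_new/V_old).
Step 2:
                  C         E         B
  I           1.691     1.986     1.328
  C           0.131   -0.1965    -0.131
  E           1.822     1.789     1.197
  solve Keq expr → x = -0.0655; check Q = 2.472
Then change container volume by factor 1.5 (V_new/V_old).
Step 3:
                  C         E         B
  I           1.215     1.193    0.7983
  C         -0.1626    0.2439    0.1626
  E           1.052     1.437    0.9609
  solve Keq expr → x = 0.08131; check Q = 2.472

Direction: forward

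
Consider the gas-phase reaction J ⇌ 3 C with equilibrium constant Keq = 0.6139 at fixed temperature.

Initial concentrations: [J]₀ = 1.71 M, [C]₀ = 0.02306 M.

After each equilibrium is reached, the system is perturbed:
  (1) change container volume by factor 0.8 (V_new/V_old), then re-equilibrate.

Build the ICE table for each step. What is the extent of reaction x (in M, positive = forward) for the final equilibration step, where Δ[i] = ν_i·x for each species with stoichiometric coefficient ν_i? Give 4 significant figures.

x = -0.05146 M

Q₀ = 7.1710e-06 vs Keq = 0.6139 ⇒ Q<K, forward
Step 1:
                  J         C
  I            1.71   0.02306
  C         -0.3093    0.9279
  E           1.401    0.9509
  solve Keq expr → x = 0.3093; check Q = 0.6139
Then change container volume by factor 0.8 (V_new/V_old).
Step 2:
                  J         C
  I           1.751     1.189
  C         0.05146   -0.1544
  E           1.802     1.034
  solve Keq expr → x = -0.05146; check Q = 0.6139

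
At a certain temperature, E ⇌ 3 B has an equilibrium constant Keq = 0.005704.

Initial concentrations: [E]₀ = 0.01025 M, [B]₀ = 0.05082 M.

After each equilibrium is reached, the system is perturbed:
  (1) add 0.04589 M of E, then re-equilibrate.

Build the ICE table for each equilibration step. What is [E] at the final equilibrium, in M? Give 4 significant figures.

Q₀ = 0.01281 vs Keq = 0.005704 ⇒ Q>K, reverse
Step 1:
                    E           B
  I           0.01025     0.05082
  C          0.002887   -0.008661
  E           0.01314     0.04216
  solve Keq expr → x = -0.002887; check Q = 0.005704
Then add 0.04589 M of E.
Step 2:
                    E           B
  I           0.05903     0.04216
  C         -0.008033      0.0241
  E           0.05099     0.06626
  solve Keq expr → x = 0.008033; check Q = 0.005704

[E]_eq = 0.05099 M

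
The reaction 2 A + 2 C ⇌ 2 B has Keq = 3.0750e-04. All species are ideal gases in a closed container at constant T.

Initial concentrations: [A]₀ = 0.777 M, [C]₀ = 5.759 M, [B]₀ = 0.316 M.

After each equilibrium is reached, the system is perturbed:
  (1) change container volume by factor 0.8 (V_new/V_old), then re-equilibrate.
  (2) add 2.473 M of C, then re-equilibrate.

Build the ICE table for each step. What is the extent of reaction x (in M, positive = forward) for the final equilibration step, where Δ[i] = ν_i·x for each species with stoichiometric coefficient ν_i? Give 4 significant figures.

Q₀ = 0.004987 vs Keq = 3.0750e-04 ⇒ Q>K, reverse
Step 1:
                  A         C         B
  I           0.777     5.759     0.316
  C          0.2124    0.2124   -0.2124
  E          0.9894     5.971    0.1036
  solve Keq expr → x = -0.1062; check Q = 3.0750e-04
Then change container volume by factor 0.8 (V_new/V_old).
Step 2:
                  A         C         B
  I           1.237     7.464    0.1295
  C         -0.0281   -0.0281    0.0281
  E           1.209     7.436    0.1576
  solve Keq expr → x = 0.01405; check Q = 3.0750e-04
Then add 2.473 M of C.
Step 3:
                  A         C         B
  I           1.209     9.909    0.1576
  C        -0.04389  -0.04389   0.04389
  E           1.165     9.865    0.2015
  solve Keq expr → x = 0.02195; check Q = 3.0750e-04

x = 0.02195 M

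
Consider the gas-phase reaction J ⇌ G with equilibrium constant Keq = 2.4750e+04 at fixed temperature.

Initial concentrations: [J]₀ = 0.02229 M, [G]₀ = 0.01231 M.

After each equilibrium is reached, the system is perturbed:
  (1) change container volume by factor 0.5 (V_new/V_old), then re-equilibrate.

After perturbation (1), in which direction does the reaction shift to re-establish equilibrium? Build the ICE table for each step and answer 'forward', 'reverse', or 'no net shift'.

Q₀ = 0.5523 vs Keq = 2.4750e+04 ⇒ Q<K, forward
Step 1:
                  J         G
  I         0.02229   0.01231
  C        -0.02229   0.02229
  E       1.3979e-06    0.0346
  solve Keq expr → x = 0.02229; check Q = 2.4750e+04
Then change container volume by factor 0.5 (V_new/V_old).
Step 2:
                  J         G
  I       2.7958e-06    0.0692
  C               0         0
  E       2.7958e-06    0.0692
  solve Keq expr → x = 0; check Q = 2.4750e+04

Direction: no net shift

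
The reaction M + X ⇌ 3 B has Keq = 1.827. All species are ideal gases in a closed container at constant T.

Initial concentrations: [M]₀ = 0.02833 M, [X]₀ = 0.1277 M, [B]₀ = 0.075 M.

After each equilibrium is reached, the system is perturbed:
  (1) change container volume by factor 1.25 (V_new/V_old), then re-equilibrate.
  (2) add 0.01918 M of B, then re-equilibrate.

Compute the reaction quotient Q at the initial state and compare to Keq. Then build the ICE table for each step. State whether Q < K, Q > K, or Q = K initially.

Q₀ = 0.1166; Q < K (proceeds forward)

Q₀ = 0.1166 vs Keq = 1.827 ⇒ Q<K, forward
Step 1:
                    M           X           B
  Initial     0.02833      0.1277       0.075
  Change     -0.01779    -0.01779     0.05338
  Equil       0.01054      0.1099      0.1284
  solve Keq expr → x = 0.01779; check Q = 1.827
Then change container volume by factor 1.25 (V_new/V_old).
Step 2:
                    M           X           B
  Initial     0.00843     0.08793      0.1027
  Change  -9.9590e-04 -9.9590e-04    0.002988
  Equil      0.007434     0.08693      0.1057
  solve Keq expr → x = 9.9590e-04; check Q = 1.827
Then add 0.01918 M of B.
Step 3:
                    M           X           B
  Initial    0.007434     0.08693      0.1249
  Change      0.00248     0.00248    -0.00744
  Equil      0.009914     0.08941      0.1174
  solve Keq expr → x = -0.00248; check Q = 1.827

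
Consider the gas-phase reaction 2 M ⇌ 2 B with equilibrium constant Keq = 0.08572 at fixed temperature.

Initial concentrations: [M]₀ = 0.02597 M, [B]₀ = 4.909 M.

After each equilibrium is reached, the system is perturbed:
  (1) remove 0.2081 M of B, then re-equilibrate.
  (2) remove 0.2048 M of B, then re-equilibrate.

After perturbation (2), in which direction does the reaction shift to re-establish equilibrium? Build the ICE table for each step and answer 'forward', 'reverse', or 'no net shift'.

Q₀ = 3.5731e+04 vs Keq = 0.08572 ⇒ Q>K, reverse
Step 1:
                    M           B
  Initial     0.02597       4.909
  Change        3.791      -3.791
  Equil         3.817       1.118
  solve Keq expr → x = -1.896; check Q = 0.08572
Then remove 0.2081 M of B.
Step 2:
                    M           B
  Initial       3.817      0.9095
  Change       -0.161       0.161
  Equil         3.656       1.071
  solve Keq expr → x = 0.08049; check Q = 0.08572
Then remove 0.2048 M of B.
Step 3:
                    M           B
  Initial       3.656      0.8657
  Change      -0.1584      0.1584
  Equil         3.498       1.024
  solve Keq expr → x = 0.07921; check Q = 0.08572

Direction: forward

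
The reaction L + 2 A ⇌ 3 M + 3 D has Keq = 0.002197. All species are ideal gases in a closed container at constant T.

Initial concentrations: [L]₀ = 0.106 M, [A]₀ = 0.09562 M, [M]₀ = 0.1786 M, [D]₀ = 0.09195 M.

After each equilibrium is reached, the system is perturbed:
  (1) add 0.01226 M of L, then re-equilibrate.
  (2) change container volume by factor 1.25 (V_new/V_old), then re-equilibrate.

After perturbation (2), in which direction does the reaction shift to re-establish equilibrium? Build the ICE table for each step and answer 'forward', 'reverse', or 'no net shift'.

Direction: forward

Q₀ = 0.00457 vs Keq = 0.002197 ⇒ Q>K, reverse
Step 1:
                  L         A         M         D
  Initial     0.106   0.09562    0.1786   0.09195
  Change   0.003561  0.007123  -0.01068  -0.01068
  Equil      0.1096    0.1027    0.1679   0.08127
  solve Keq expr → x = -0.003561; check Q = 0.002197
Then add 0.01226 M of L.
Step 2:
                  L         A         M         D
  Initial    0.1218    0.1027    0.1679   0.08127
  Change  -5.0405e-04 -0.001008  0.001512  0.001512
  Equil      0.1213    0.1017    0.1694   0.08278
  solve Keq expr → x = 5.0405e-04; check Q = 0.002197
Then change container volume by factor 1.25 (V_new/V_old).
Step 3:
                  L         A         M         D
  Initial   0.09705   0.08139    0.1355   0.06622
  Change  -0.002634 -0.005267  0.007901  0.007901
  Equil     0.09442   0.07612    0.1434   0.07412
  solve Keq expr → x = 0.002634; check Q = 0.002197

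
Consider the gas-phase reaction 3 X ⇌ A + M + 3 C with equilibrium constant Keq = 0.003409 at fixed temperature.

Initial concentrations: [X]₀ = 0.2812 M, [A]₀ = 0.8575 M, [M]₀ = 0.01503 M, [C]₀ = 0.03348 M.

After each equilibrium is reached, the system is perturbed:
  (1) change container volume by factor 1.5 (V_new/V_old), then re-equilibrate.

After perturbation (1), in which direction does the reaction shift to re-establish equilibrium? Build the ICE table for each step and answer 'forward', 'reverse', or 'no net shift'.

Direction: forward

Q₀ = 2.1752e-05 vs Keq = 0.003409 ⇒ Q<K, forward
Step 1:
                   X          A          M          C
  I           0.2812     0.8575    0.01503    0.03348
  C         -0.06709    0.02236    0.02236    0.06709
  E           0.2141     0.8799    0.03739     0.1006
  solve Keq expr → x = 0.02236; check Q = 0.003409
Then change container volume by factor 1.5 (V_new/V_old).
Step 2:
                   X          A          M          C
  I           0.1427     0.5866    0.02493    0.06704
  C         -0.01061   0.003536   0.003536    0.01061
  E           0.1321     0.5901    0.02846    0.07765
  solve Keq expr → x = 0.003536; check Q = 0.003409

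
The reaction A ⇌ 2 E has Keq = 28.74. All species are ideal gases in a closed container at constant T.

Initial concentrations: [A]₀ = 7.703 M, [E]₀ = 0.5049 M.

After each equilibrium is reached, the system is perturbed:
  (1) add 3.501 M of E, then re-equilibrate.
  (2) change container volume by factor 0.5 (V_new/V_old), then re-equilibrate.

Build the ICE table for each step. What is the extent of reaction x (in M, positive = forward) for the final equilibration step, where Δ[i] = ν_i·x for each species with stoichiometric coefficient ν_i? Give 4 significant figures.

Q₀ = 0.03309 vs Keq = 28.74 ⇒ Q<K, forward
Step 1:
                    A           E
  Initial       7.703      0.5049
  Change       -4.526       9.051
  Equil         3.177       9.556
  solve Keq expr → x = 4.526; check Q = 28.74
Then add 3.501 M of E.
Step 2:
                    A           E
  Initial       3.177       13.06
  Change         1.03       -2.06
  Equil         4.208          11
  solve Keq expr → x = -1.03; check Q = 28.74
Then change container volume by factor 0.5 (V_new/V_old).
Step 3:
                    A           E
  Initial       8.415       21.99
  Change        2.245       -4.49
  Equil         10.66        17.5
  solve Keq expr → x = -2.245; check Q = 28.74

x = -2.245 M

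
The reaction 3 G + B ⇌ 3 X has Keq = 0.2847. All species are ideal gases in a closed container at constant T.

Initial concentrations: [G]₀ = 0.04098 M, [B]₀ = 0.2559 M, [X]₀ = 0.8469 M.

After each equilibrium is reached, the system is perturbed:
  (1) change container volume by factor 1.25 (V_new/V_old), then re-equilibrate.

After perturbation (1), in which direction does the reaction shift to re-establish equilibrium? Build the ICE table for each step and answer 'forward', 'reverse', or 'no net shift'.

Q₀ = 3.4491e+04 vs Keq = 0.2847 ⇒ Q>K, reverse
Step 1:
                  G         B         X
  init      0.04098    0.2559    0.8469
  Δ          0.5509    0.1836   -0.5509
  eq         0.5919    0.4395     0.296
  solve Keq expr → x = -0.1836; check Q = 0.2847
Then change container volume by factor 1.25 (V_new/V_old).
Step 2:
                  G         B         X
  init       0.4735    0.3516    0.2368
  Δ         0.01106  0.003686  -0.01106
  eq         0.4845    0.3553    0.2258
  solve Keq expr → x = -0.003686; check Q = 0.2847

Direction: reverse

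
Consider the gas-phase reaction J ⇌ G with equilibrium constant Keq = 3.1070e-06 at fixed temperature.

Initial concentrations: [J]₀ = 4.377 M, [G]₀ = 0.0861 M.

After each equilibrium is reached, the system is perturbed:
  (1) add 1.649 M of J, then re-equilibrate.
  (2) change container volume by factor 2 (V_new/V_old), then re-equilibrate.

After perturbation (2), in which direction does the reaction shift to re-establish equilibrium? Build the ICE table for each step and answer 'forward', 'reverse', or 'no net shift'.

Direction: no net shift

Q₀ = 0.01967 vs Keq = 3.1070e-06 ⇒ Q>K, reverse
Step 1:
                    J           G
  init          4.377      0.0861
  Δ           0.08609    -0.08609
  eq            4.463  1.3867e-05
  solve Keq expr → x = -0.08609; check Q = 3.1070e-06
Then add 1.649 M of J.
Step 2:
                    J           G
  init          6.112  1.3867e-05
  Δ       -5.1234e-06  5.1234e-06
  eq            6.112  1.8990e-05
  solve Keq expr → x = 5.1234e-06; check Q = 3.1070e-06
Then change container volume by factor 2 (V_new/V_old).
Step 3:
                    J           G
  init          3.056  9.4951e-06
  Δ                 0           0
  eq            3.056  9.4951e-06
  solve Keq expr → x = 0; check Q = 3.1070e-06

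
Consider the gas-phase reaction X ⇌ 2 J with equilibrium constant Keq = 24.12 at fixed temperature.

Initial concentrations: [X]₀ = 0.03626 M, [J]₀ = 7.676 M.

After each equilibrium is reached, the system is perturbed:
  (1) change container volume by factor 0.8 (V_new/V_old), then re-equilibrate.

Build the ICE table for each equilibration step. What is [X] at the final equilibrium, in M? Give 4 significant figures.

[X]_eq = 1.67 M

Q₀ = 1625 vs Keq = 24.12 ⇒ Q>K, reverse
Step 1:
                  X         J
  init      0.03626     7.676
  Δ           1.156    -2.313
  eq          1.193     5.363
  solve Keq expr → x = -1.156; check Q = 24.12
Then change container volume by factor 0.8 (V_new/V_old).
Step 2:
                  X         J
  init        1.491     6.704
  Δ           0.179    -0.358
  eq           1.67     6.346
  solve Keq expr → x = -0.179; check Q = 24.12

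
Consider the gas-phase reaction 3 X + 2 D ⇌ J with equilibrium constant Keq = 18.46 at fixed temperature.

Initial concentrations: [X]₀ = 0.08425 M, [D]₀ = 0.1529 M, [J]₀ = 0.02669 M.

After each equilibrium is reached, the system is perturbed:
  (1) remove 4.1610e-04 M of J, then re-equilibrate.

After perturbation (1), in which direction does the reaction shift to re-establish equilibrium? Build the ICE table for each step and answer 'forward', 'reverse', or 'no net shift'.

Q₀ = 1909 vs Keq = 18.46 ⇒ Q>K, reverse
Step 1:
                   X          D          J
  Initial    0.08425     0.1529    0.02669
  Change     0.07163    0.04775   -0.02388
  Equil       0.1559     0.2007   0.002815
  solve Keq expr → x = -0.02388; check Q = 18.46
Then remove 4.1610e-04 M of J.
Step 2:
                   X          D          J
  Initial     0.1559     0.2007   0.002399
  Change   -0.001026 -6.8417e-04 3.4208e-04
  Equil       0.1548        0.2   0.002741
  solve Keq expr → x = 3.4208e-04; check Q = 18.46

Direction: forward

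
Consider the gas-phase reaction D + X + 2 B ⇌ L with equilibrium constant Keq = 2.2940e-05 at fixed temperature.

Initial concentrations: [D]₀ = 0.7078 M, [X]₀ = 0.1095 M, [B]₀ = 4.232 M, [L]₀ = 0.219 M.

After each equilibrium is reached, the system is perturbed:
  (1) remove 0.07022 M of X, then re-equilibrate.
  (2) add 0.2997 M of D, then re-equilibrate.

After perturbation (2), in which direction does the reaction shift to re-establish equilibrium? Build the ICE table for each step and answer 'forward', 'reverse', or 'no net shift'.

Direction: forward

Q₀ = 0.1578 vs Keq = 2.2940e-05 ⇒ Q>K, reverse
Step 1:
                  D         X         B         L
  Initial    0.7078    0.1095     4.232     0.219
  Change     0.2188    0.2188    0.4377   -0.2188
  Equil      0.9266    0.3283      4.67 1.5220e-04
  solve Keq expr → x = -0.2188; check Q = 2.2940e-05
Then remove 0.07022 M of X.
Step 2:
                  D         X         B         L
  Initial    0.9266    0.2581      4.67 1.5220e-04
  Change  3.2527e-05 3.2527e-05 6.5054e-05 -3.2527e-05
  Equil      0.9267    0.2582      4.67 1.1967e-04
  solve Keq expr → x = -3.2527e-05; check Q = 2.2940e-05
Then add 0.2997 M of D.
Step 3:
                  D         X         B         L
  Initial     1.226    0.2582      4.67 1.1967e-04
  Change  -3.8670e-05 -3.8670e-05 -7.7341e-05 3.8670e-05
  Equil       1.226    0.2581      4.67 1.5834e-04
  solve Keq expr → x = 3.8670e-05; check Q = 2.2940e-05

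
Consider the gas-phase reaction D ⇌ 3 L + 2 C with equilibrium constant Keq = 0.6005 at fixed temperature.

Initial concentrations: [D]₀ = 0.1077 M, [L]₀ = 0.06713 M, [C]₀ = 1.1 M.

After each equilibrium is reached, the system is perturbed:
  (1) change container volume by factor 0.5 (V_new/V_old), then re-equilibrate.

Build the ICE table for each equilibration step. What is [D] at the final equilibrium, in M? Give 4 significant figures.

[D]_eq = 0.1704 M

Q₀ = 0.003399 vs Keq = 0.6005 ⇒ Q<K, forward
Step 1:
                    D           L           C
  I            0.1077     0.06713         1.1
  C            -0.064       0.192       0.128
  E            0.0437      0.2591       1.228
  solve Keq expr → x = 0.064; check Q = 0.6005
Then change container volume by factor 0.5 (V_new/V_old).
Step 2:
                    D           L           C
  I            0.0874      0.5183       2.456
  C           0.08301      -0.249      -0.166
  E            0.1704      0.2692        2.29
  solve Keq expr → x = -0.08301; check Q = 0.6005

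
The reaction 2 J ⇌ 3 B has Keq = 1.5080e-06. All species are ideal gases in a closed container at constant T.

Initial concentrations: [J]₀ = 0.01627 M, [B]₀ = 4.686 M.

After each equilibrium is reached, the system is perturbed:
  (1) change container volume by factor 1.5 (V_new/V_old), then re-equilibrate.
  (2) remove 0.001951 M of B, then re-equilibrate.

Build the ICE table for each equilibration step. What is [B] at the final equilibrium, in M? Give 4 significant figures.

[B]_eq = 0.01868 M

Q₀ = 3.8872e+05 vs Keq = 1.5080e-06 ⇒ Q>K, reverse
Step 1:
                    J           B
  Initial     0.01627       4.686
  Change        3.108      -4.661
  Equil         3.124     0.02451
  solve Keq expr → x = -1.554; check Q = 1.5080e-06
Then change container volume by factor 1.5 (V_new/V_old).
Step 2:
                    J           B
  Initial       2.083     0.01634
  Change     -0.00157    0.002355
  Equil         2.081     0.01869
  solve Keq expr → x = 7.8494e-04; check Q = 1.5080e-06
Then remove 0.001951 M of B.
Step 3:
                    J           B
  Initial       2.081     0.01674
  Change    -0.001295    0.001943
  Equil          2.08     0.01868
  solve Keq expr → x = 6.4775e-04; check Q = 1.5080e-06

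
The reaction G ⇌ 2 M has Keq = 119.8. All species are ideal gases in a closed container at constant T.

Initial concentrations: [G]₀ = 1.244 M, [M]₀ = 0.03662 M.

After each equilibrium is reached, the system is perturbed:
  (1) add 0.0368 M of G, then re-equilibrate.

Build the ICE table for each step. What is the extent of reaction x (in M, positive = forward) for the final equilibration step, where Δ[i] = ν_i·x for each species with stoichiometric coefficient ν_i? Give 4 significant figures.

x = 0.03401 M

Q₀ = 0.001078 vs Keq = 119.8 ⇒ Q<K, forward
Step 1:
                    G           M
  I             1.244     0.03662
  C            -1.195        2.39
  E           0.04914       2.426
  solve Keq expr → x = 1.195; check Q = 119.8
Then add 0.0368 M of G.
Step 2:
                    G           M
  I           0.08594       2.426
  C          -0.03401     0.06801
  E           0.05193       2.494
  solve Keq expr → x = 0.03401; check Q = 119.8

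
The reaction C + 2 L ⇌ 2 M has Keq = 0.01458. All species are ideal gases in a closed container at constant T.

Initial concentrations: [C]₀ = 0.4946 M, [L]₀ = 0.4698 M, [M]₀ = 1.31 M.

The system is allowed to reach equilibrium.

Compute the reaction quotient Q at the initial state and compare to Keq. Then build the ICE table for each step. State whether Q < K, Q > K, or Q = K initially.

Q₀ = 15.72; Q > K (proceeds reverse)

Q₀ = 15.72 vs Keq = 0.01458 ⇒ Q>K, reverse
Step 1:
                  C         L         M
  I          0.4946    0.4698      1.31
  C           0.557     1.114    -1.114
  E           1.052     1.584    0.1961
  solve Keq expr → x = -0.557; check Q = 0.01458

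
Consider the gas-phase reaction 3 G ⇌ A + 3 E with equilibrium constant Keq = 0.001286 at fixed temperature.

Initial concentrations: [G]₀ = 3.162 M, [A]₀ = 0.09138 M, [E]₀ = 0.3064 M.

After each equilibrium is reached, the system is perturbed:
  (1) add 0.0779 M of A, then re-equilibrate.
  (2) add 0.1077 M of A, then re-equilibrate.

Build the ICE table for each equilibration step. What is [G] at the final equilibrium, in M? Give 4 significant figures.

Q₀ = 8.3144e-05 vs Keq = 0.001286 ⇒ Q<K, forward
Step 1:
                  G         A         E
  I           3.162   0.09138    0.3064
  C         -0.2565   0.08549    0.2565
  E           2.906    0.1769    0.5629
  solve Keq expr → x = 0.08549; check Q = 0.001286
Then add 0.0779 M of A.
Step 2:
                  G         A         E
  I           2.906    0.2548    0.5629
  C           0.046  -0.01533    -0.046
  E           2.952    0.2394    0.5169
  solve Keq expr → x = -0.01533; check Q = 0.001286
Then add 0.1077 M of A.
Step 3:
                  G         A         E
  I           2.952    0.3471    0.5169
  C         0.04603  -0.01534  -0.04603
  E           2.998    0.3318    0.4709
  solve Keq expr → x = -0.01534; check Q = 0.001286

[G]_eq = 2.998 M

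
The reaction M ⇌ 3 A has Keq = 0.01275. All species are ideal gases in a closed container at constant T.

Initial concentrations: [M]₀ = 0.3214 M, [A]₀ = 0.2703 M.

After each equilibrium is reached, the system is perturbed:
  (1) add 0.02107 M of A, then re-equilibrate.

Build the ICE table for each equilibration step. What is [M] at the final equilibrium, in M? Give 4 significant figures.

Q₀ = 0.06145 vs Keq = 0.01275 ⇒ Q>K, reverse
Step 1:
                   M          A
  Initial     0.3214     0.2703
  Change     0.03489    -0.1047
  Equil       0.3563     0.1656
  solve Keq expr → x = -0.03489; check Q = 0.01275
Then add 0.02107 M of A.
Step 2:
                   M          A
  Initial     0.3563     0.1867
  Change     0.00668   -0.02004
  Equil        0.363     0.1666
  solve Keq expr → x = -0.00668; check Q = 0.01275

[M]_eq = 0.363 M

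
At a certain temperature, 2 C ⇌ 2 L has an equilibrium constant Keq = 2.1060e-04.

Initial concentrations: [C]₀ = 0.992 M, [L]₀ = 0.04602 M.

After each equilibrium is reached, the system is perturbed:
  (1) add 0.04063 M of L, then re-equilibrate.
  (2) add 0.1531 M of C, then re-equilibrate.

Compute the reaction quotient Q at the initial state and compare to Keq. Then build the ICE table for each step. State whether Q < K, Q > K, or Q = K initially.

Q₀ = 0.002152 vs Keq = 2.1060e-04 ⇒ Q>K, reverse
Step 1:
                  C         L
  I           0.992   0.04602
  C         0.03117  -0.03117
  E           1.023   0.01485
  solve Keq expr → x = -0.01559; check Q = 2.1060e-04
Then add 0.04063 M of L.
Step 2:
                  C         L
  I           1.023   0.05548
  C         0.04005  -0.04005
  E           1.063   0.01543
  solve Keq expr → x = -0.02002; check Q = 2.1060e-04
Then add 0.1531 M of C.
Step 3:
                  C         L
  I           1.216   0.01543
  C        -0.00219   0.00219
  E           1.214   0.01762
  solve Keq expr → x = 0.001095; check Q = 2.1060e-04

Q₀ = 0.002152; Q > K (proceeds reverse)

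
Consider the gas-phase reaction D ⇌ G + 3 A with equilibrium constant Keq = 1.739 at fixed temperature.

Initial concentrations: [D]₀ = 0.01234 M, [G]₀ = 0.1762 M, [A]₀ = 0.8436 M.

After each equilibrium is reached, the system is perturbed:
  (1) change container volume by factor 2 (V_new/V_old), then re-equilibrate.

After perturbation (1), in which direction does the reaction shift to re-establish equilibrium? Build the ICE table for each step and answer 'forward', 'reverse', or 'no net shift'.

Q₀ = 8.572 vs Keq = 1.739 ⇒ Q>K, reverse
Step 1:
                    D           G           A
  init        0.01234      0.1762      0.8436
  Δ           0.02624    -0.02624    -0.07873
  eq          0.03858        0.15      0.7649
  solve Keq expr → x = -0.02624; check Q = 1.739
Then change container volume by factor 2 (V_new/V_old).
Step 2:
                    D           G           A
  init        0.01929     0.07498      0.3824
  Δ          -0.01522     0.01522     0.04567
  eq          0.00407      0.0902      0.4281
  solve Keq expr → x = 0.01522; check Q = 1.739

Direction: forward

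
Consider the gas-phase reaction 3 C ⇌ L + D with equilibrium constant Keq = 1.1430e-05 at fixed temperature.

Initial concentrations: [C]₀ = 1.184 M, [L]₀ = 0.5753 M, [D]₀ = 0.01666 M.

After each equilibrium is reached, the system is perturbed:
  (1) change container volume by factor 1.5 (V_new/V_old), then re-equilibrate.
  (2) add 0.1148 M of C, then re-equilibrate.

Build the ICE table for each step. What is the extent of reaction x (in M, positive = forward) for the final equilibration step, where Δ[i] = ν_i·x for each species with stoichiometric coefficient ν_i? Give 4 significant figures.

Q₀ = 0.005774 vs Keq = 1.1430e-05 ⇒ Q>K, reverse
Step 1:
                  C         L         D
  Initial     1.184    0.5753   0.01666
  Change    0.04986  -0.01662  -0.01662
  Equil       1.234    0.5587 3.8431e-05
  solve Keq expr → x = -0.01662; check Q = 1.1430e-05
Then change container volume by factor 1.5 (V_new/V_old).
Step 2:
                  C         L         D
  Initial    0.8226    0.3725 2.5621e-05
  Change  2.5615e-05 -8.5383e-06 -8.5383e-06
  Equil      0.8226    0.3724 1.7083e-05
  solve Keq expr → x = -8.5383e-06; check Q = 1.1430e-05
Then add 0.1148 M of C.
Step 3:
                  C         L         D
  Initial    0.9374    0.3724 1.7083e-05
  Change  -2.4582e-05 8.1940e-06 8.1940e-06
  Equil      0.9374    0.3725 2.5277e-05
  solve Keq expr → x = 8.1940e-06; check Q = 1.1430e-05

x = 8.1940e-06 M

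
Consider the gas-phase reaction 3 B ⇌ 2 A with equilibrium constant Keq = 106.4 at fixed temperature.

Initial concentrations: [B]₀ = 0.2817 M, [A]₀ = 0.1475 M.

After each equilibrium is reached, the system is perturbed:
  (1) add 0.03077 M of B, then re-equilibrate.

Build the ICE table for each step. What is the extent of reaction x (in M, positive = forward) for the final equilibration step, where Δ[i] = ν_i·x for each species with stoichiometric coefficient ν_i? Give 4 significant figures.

Q₀ = 0.9732 vs Keq = 106.4 ⇒ Q<K, forward
Step 1:
                  B         A
  Initial    0.2817    0.1475
  Change    -0.1923    0.1282
  Equil      0.0894    0.2757
  solve Keq expr → x = 0.0641; check Q = 106.4
Then add 0.03077 M of B.
Step 2:
                  B         A
  Initial    0.1202    0.2757
  Change   -0.02693   0.01795
  Equil     0.09324    0.2937
  solve Keq expr → x = 0.008977; check Q = 106.4

x = 0.008977 M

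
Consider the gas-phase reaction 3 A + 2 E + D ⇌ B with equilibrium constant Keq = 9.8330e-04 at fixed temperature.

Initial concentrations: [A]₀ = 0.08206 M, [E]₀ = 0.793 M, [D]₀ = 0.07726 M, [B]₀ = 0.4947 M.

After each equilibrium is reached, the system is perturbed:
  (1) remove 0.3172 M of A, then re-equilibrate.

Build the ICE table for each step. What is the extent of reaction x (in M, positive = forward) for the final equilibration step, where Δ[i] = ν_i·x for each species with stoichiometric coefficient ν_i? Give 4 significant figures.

Q₀ = 1.8427e+04 vs Keq = 9.8330e-04 ⇒ Q>K, reverse
Step 1:
                    A           E           D           B
  I           0.08206       0.793     0.07726      0.4947
  C             1.465      0.9765      0.4883     -0.4883
  E             1.547        1.77      0.5655    0.006444
  solve Keq expr → x = -0.4883; check Q = 9.8330e-04
Then remove 0.3172 M of A.
Step 2:
                    A           E           D           B
  I              1.23        1.77      0.5655    0.006444
  C          0.009275    0.006184    0.003092   -0.003092
  E             1.239       1.776      0.5686    0.003352
  solve Keq expr → x = -0.003092; check Q = 9.8330e-04

x = -0.003092 M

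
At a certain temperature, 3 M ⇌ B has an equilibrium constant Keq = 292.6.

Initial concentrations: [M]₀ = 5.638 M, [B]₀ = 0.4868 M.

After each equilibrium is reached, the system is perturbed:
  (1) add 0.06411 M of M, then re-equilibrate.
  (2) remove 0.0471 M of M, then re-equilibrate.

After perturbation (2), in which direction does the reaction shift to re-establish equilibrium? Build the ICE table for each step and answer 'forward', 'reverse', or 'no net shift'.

Direction: reverse

Q₀ = 0.002716 vs Keq = 292.6 ⇒ Q<K, forward
Step 1:
                  M         B
  I           5.638    0.4868
  C          -5.439     1.813
  E          0.1988       2.3
  solve Keq expr → x = 1.813; check Q = 292.6
Then add 0.06411 M of M.
Step 2:
                  M         B
  I          0.2629       2.3
  C         -0.0635   0.02117
  E          0.1994     2.321
  solve Keq expr → x = 0.02117; check Q = 292.6
Then remove 0.0471 M of M.
Step 3:
                  M         B
  I          0.1523     2.321
  C         0.04665  -0.01555
  E           0.199     2.305
  solve Keq expr → x = -0.01555; check Q = 292.6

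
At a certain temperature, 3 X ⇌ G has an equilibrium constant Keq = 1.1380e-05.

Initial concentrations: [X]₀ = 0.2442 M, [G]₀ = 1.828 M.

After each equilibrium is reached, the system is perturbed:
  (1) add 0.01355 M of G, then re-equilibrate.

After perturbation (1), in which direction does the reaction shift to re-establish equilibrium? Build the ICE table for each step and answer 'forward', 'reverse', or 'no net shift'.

Direction: reverse

Q₀ = 125.5 vs Keq = 1.1380e-05 ⇒ Q>K, reverse
Step 1:
                    X           G
  I            0.2442       1.828
  C             5.478      -1.826
  E             5.722    0.002132
  solve Keq expr → x = -1.826; check Q = 1.1380e-05
Then add 0.01355 M of G.
Step 2:
                    X           G
  I             5.722     0.01568
  C           0.04051     -0.0135
  E             5.762    0.002177
  solve Keq expr → x = -0.0135; check Q = 1.1380e-05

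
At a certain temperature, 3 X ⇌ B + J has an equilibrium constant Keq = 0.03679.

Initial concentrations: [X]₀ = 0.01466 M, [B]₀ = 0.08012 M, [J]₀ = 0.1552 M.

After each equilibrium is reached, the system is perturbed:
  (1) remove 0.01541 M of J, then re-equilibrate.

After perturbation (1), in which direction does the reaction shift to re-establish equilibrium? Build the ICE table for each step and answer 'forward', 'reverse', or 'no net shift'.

Direction: forward

Q₀ = 3947 vs Keq = 0.03679 ⇒ Q>K, reverse
Step 1:
                  X         B         J
  init      0.01466   0.08012    0.1552
  Δ          0.2223  -0.07409  -0.07409
  eq         0.2369  0.006032   0.08111
  solve Keq expr → x = -0.07409; check Q = 0.03679
Then remove 0.01541 M of J.
Step 2:
                  X         B         J
  init       0.2369  0.006032    0.0657
  Δ       -0.003061   0.00102   0.00102
  eq         0.2339  0.007052   0.06672
  solve Keq expr → x = 0.00102; check Q = 0.03679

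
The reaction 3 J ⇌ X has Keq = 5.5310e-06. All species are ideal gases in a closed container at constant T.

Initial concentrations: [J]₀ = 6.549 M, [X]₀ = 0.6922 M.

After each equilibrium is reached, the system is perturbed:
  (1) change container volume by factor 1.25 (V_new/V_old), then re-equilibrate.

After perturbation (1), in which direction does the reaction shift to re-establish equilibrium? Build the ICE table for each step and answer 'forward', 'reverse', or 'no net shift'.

Q₀ = 0.002464 vs Keq = 5.5310e-06 ⇒ Q>K, reverse
Step 1:
                  J         X
  I           6.549    0.6922
  C           2.066   -0.6887
  E           8.615  0.003536
  solve Keq expr → x = -0.6887; check Q = 5.5310e-06
Then change container volume by factor 1.25 (V_new/V_old).
Step 2:
                  J         X
  I           6.892  0.002829
  C        0.003048 -0.001016
  E           6.895  0.001813
  solve Keq expr → x = -0.001016; check Q = 5.5310e-06

Direction: reverse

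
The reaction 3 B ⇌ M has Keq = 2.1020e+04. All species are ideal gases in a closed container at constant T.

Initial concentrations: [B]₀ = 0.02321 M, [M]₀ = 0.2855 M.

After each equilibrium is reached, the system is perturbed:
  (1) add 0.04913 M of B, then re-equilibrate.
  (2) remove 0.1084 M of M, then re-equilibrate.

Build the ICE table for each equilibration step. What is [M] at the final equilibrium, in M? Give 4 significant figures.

Q₀ = 2.2834e+04 vs Keq = 2.1020e+04 ⇒ Q>K, reverse
Step 1:
                  B         M
  init      0.02321    0.2855
  Δ       6.4333e-04 -2.1444e-04
  eq        0.02385    0.2853
  solve Keq expr → x = -2.1444e-04; check Q = 2.1020e+04
Then add 0.04913 M of B.
Step 2:
                  B         M
  init      0.07298    0.2853
  Δ        -0.04869   0.01623
  eq         0.0243    0.3015
  solve Keq expr → x = 0.01623; check Q = 2.1020e+04
Then remove 0.1084 M of M.
Step 3:
                  B         M
  init       0.0243    0.1931
  Δ       -0.003313  0.001104
  eq        0.02098    0.1942
  solve Keq expr → x = 0.001104; check Q = 2.1020e+04

[M]_eq = 0.1942 M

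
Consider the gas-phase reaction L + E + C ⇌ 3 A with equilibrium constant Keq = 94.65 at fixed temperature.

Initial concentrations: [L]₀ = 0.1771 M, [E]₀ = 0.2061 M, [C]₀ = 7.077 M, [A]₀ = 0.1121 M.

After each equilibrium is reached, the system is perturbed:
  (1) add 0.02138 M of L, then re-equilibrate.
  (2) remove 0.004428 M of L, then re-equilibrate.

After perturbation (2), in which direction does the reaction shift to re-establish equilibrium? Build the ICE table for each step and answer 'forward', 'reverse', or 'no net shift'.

Direction: reverse

Q₀ = 0.005453 vs Keq = 94.65 ⇒ Q<K, forward
Step 1:
                    L           E           C           A
  I            0.1771      0.2061       7.077      0.1121
  C           -0.1678     -0.1678     -0.1678      0.5034
  E          0.009307     0.03831       6.909      0.6155
  solve Keq expr → x = 0.1678; check Q = 94.65
Then add 0.02138 M of L.
Step 2:
                    L           E           C           A
  I           0.03069     0.03831       6.909      0.6155
  C          -0.01337    -0.01337    -0.01337     0.04012
  E           0.01731     0.02493       6.896      0.6556
  solve Keq expr → x = 0.01337; check Q = 94.65
Then remove 0.004428 M of L.
Step 3:
                    L           E           C           A
  I           0.01289     0.02493       6.896      0.6556
  C          0.002393    0.002393    0.002393   -0.007179
  E           0.01528     0.02733       6.898      0.6484
  solve Keq expr → x = -0.002393; check Q = 94.65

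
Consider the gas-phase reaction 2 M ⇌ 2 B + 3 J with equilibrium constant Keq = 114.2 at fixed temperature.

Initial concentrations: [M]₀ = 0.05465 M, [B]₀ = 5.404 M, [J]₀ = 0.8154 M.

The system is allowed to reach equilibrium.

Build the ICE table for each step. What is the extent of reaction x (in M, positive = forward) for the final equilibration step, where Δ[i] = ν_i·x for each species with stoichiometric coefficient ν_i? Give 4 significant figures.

Q₀ = 5301 vs Keq = 114.2 ⇒ Q>K, reverse
Step 1:
                   M          B          J
  Initial    0.05465      5.404     0.8154
  Change      0.1598    -0.1598    -0.2396
  Equil       0.2144      5.244     0.5758
  solve Keq expr → x = -0.07988; check Q = 114.2

x = -0.07988 M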